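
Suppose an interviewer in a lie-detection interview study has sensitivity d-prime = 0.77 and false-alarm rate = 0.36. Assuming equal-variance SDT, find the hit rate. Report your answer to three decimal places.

z(false-alarm rate) = z(0.36) = -0.3585
z(H) = z(FA) + d' = -0.3585 + 0.77 = 0.4115
hit rate = Φ(0.4115) = 0.6596

hit rate = 0.660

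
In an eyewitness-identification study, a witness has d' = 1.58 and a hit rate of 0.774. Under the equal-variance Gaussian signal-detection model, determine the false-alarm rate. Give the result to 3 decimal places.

z(hit rate) = z(0.774) = 0.7521
z(FA) = z(H) − d' = 0.7521 − 1.58 = -0.8279
false-alarm rate = Φ(-0.8279) = 0.2039

false-alarm rate = 0.204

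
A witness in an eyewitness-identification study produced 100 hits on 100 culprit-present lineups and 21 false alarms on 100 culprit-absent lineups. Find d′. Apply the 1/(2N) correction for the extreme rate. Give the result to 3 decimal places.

The hit rate is 100/100 = 1, so apply the 1/(2N) correction: H → 1 − 1/(2·100) = 0.99500.
z(H) = z(0.99500) = 2.5758
z(FA) = z(0.21000) = -0.8064
d' = 2.5758 − (-0.8064) = 3.3822

d′ = 3.382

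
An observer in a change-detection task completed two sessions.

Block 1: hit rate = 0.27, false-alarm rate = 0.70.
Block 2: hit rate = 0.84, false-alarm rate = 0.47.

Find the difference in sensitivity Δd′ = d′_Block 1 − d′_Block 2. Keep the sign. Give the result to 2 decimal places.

Block 1: z(0.27) = -0.613, z(0.70) = 0.524, d' = -1.137
Block 2: z(0.84) = 0.994, z(0.47) = -0.075, d' = 1.069
Δd' = d'_Block 1 − d'_Block 2 = -1.137 − 1.069 = -2.206
Block 2 has the higher sensitivity.

Δd′ = -2.21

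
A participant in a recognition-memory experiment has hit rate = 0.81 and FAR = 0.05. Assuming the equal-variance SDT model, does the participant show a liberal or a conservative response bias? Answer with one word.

z(H) = 0.878, z(FA) = -1.645
c = −½·(z(H) + z(FA)) = 0.3835
c > 0 → conservative criterion (biased toward responding “no”).

conservative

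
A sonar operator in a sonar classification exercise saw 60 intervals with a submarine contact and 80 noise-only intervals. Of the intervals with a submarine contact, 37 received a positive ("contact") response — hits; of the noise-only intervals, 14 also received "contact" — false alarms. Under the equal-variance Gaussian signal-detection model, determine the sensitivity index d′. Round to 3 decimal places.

d′ = 1.231

H = 37/60 = 0.6167
FA = 14/80 = 0.1750
z(H) = z(0.6167) = 0.2968
z(FA) = z(0.1750) = -0.9346
d' = z(H) − z(FA) = 0.2968 − (-0.9346) = 1.2314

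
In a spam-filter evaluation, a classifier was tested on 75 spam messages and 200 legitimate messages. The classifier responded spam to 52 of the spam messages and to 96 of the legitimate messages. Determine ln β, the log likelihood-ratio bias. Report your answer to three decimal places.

ln β = -0.126

H = 52/75 = 0.6933
FA = 96/200 = 0.4800
z(H) = z(0.6933) = 0.5052
z(FA) = z(0.4800) = -0.0502
ln β = −½·[z(H)² − z(FA)²] = −0.5 × (0.2552 − 0.0025) = -0.12635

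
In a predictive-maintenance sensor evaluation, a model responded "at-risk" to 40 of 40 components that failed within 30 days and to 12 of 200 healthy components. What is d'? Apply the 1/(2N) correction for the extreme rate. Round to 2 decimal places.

The hit rate is 40/40 = 1, so apply the 1/(2N) correction: H → 1 − 1/(2·40) = 0.98750.
z(H) = z(0.98750) = 2.241
z(FA) = z(0.06000) = -1.555
d' = 2.241 − (-1.555) = 3.796

d' = 3.80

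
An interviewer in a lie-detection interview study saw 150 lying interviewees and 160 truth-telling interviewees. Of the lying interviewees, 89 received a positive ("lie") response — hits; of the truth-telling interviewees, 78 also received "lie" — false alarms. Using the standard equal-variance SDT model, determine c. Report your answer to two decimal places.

H = 89/150 = 0.5933
FA = 78/160 = 0.4875
z(H) = 0.236
z(FA) = -0.031
c = −½·[z(H) + z(FA)] = −0.5 × (0.236 + (-0.031)) = -0.1025
c < 0: the interviewer has a liberal response bias.

c = -0.10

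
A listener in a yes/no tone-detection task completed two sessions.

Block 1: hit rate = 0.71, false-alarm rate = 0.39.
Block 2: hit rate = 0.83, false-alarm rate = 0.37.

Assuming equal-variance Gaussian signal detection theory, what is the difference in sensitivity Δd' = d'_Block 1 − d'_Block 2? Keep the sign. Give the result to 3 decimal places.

Block 1: z(0.71) = 0.5534, z(0.39) = -0.2793, d' = 0.8327
Block 2: z(0.83) = 0.9542, z(0.37) = -0.3319, d' = 1.2861
Δd' = d'_Block 1 − d'_Block 2 = 0.8327 − 1.2861 = -0.4534
Block 2 has the higher sensitivity.

Δd' = -0.453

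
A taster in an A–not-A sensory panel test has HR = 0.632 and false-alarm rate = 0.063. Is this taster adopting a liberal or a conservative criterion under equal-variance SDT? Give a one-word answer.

conservative

z(H) = 0.337, z(FA) = -1.530
c = −½·(z(H) + z(FA)) = 0.5965
c > 0 → conservative criterion (biased toward responding “no”).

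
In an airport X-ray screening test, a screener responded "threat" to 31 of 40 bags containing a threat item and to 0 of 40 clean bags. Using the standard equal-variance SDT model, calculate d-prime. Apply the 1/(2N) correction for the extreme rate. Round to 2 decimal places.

d-prime = 3.00

The false-alarm rate is 0/40 = 0, so apply the 1/(2N) correction: FA → 1/(2·40) = 0.01250.
z(H) = z(0.77500) = 0.755
z(FA) = z(0.01250) = -2.241
d' = 0.755 − (-2.241) = 2.996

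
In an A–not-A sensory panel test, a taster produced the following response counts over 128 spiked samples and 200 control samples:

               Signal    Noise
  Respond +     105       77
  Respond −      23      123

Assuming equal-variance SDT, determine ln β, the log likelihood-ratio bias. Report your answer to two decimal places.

ln β = -0.38

H = 105/128 = 0.8203
FA = 77/200 = 0.3850
Φ⁻¹(H) = 0.917
Φ⁻¹(FA) = -0.292
ln β = −½·[z(H)² − z(FA)²] = −0.5 × (0.841 − 0.085) = -0.378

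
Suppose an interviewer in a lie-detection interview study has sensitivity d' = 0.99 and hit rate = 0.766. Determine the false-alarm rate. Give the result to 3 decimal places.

false-alarm rate = 0.396

z(hit rate) = z(0.766) = 0.7257
z(FA) = z(H) − d' = 0.7257 − 0.99 = -0.2643
false-alarm rate = Φ(-0.2643) = 0.3958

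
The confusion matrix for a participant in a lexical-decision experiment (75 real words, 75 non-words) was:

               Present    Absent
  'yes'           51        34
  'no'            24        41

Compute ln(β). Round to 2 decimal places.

ln β = -0.10

H = 51/75 = 0.6800
FA = 34/75 = 0.4533
Φ⁻¹(0.6800) = 0.468, Φ⁻¹(0.4533) = -0.117
ln β = −½·[z(H)² − z(FA)²] = −0.5 × (0.219 − 0.014) = -0.1025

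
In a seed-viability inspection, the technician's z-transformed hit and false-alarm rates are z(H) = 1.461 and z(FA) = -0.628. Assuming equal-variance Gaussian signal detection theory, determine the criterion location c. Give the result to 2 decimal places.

c = −½·[z(H) + z(FA)] = −½·(1.461 + (-0.628)) = -0.4165
c < 0: the technician has a liberal response bias.

c = -0.42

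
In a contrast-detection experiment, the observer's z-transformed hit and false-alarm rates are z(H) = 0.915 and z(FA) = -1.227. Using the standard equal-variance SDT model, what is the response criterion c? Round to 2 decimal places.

c = 0.16

c = −½·[z(H) + z(FA)] = −½·(0.915 + (-1.227)) = 0.156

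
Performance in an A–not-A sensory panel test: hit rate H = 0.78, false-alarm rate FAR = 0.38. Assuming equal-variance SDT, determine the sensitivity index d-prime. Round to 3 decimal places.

z(H) = 0.7722
z(FA) = -0.3055
d' = z(H) − z(FA) = 0.7722 − (-0.3055) = 1.0777

d-prime = 1.078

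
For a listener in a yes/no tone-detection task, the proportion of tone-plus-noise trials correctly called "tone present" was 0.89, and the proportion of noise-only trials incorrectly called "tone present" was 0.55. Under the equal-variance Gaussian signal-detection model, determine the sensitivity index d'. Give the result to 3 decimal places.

z(H) = z(0.89) = 1.2265
z(FA) = z(0.55) = 0.1257
d' = z(H) − z(FA) = 1.2265 − 0.1257 = 1.1008

d' = 1.101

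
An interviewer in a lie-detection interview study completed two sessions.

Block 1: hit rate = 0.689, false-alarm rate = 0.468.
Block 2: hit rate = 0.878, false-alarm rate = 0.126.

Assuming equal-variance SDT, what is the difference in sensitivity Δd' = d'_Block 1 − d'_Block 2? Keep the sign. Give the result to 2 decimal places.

Block 1: z(0.689) = 0.493, z(0.468) = -0.080, d' = 0.573
Block 2: z(0.878) = 1.165, z(0.126) = -1.146, d' = 2.311
Δd' = d'_Block 1 − d'_Block 2 = 0.573 − 2.311 = -1.738
Block 2 has the higher sensitivity.

Δd' = -1.74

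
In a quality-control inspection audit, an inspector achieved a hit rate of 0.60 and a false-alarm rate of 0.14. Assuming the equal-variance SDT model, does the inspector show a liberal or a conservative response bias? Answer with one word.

z(H) = 0.253, z(FA) = -1.080
c = −½·(z(H) + z(FA)) = 0.4135
c > 0 → conservative criterion (biased toward responding “no”).

conservative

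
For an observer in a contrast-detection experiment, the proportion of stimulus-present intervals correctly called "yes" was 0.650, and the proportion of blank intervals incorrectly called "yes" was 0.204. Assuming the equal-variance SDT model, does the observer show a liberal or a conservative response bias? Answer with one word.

z(H) = 0.385, z(FA) = -0.827
c = −½·(z(H) + z(FA)) = 0.221
c > 0 → conservative criterion (biased toward responding “no”).

conservative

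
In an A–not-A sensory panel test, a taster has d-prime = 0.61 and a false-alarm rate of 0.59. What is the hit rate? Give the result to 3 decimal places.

z(false-alarm rate) = z(0.59) = 0.2275
z(H) = z(FA) + d' = 0.2275 + 0.61 = 0.8375
hit rate = Φ(0.8375) = 0.7988

hit rate = 0.799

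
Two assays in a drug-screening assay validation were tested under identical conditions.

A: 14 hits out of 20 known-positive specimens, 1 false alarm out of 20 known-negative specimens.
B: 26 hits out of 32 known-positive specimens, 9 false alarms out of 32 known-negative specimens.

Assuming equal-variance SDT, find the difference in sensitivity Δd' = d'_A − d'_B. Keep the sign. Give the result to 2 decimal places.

Δd' = 0.70

A: z(0.7000) = 0.524, z(0.0500) = -1.645, d' = 2.169
B: z(0.8125) = 0.887, z(0.2812) = -0.579, d' = 1.466
Δd' = d'_A − d'_B = 2.169 − 1.466 = 0.703
A has the higher sensitivity.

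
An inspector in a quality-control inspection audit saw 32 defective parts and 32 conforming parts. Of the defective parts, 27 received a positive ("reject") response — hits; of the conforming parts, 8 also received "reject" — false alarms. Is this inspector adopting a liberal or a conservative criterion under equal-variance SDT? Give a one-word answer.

liberal

z(H) = 1.010, z(FA) = -0.674
c = −½·(z(H) + z(FA)) = -0.168
c < 0 → liberal criterion (biased toward responding “yes”).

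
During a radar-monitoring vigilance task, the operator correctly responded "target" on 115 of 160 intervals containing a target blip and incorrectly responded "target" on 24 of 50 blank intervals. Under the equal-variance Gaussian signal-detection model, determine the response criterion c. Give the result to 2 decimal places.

c = -0.26

H = 115/160 = 0.7188
FA = 24/50 = 0.4800
Φ⁻¹(0.7188) = 0.579, Φ⁻¹(0.4800) = -0.050
c = −½·[z(H) + z(FA)] = −0.5 × (0.579 + (-0.050)) = -0.2645
c < 0: the operator has a liberal response bias.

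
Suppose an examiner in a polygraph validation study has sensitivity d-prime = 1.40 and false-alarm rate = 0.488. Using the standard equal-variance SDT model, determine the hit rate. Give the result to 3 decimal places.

hit rate = 0.915

z(false-alarm rate) = z(0.488) = -0.0301
z(H) = z(FA) + d' = -0.0301 + 1.40 = 1.3699
hit rate = Φ(1.3699) = 0.9146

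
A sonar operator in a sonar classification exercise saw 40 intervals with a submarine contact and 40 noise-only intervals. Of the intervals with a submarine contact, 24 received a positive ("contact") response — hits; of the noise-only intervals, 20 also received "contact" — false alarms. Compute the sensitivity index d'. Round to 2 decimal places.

d' = 0.25

H = 24/40 = 0.6000
FA = 20/40 = 0.5000
z(0.6000) = 0.2533, z(0.5000) = 0.0000
d' = z(H) − z(FA) = 0.2533 − 0.0000 = 0.2533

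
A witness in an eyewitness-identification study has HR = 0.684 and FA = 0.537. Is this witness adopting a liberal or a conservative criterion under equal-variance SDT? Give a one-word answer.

z(H) = 0.479, z(FA) = 0.093
c = −½·(z(H) + z(FA)) = -0.286
c < 0 → liberal criterion (biased toward responding “yes”).

liberal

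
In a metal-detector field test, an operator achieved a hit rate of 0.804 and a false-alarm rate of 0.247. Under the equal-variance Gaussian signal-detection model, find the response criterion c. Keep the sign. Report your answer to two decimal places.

z(H) = z(0.804) = 0.856
z(FA) = z(0.247) = -0.684
c = −½·[z(H) + z(FA)] = −0.5 × (0.856 + (-0.684)) = -0.086

c = -0.09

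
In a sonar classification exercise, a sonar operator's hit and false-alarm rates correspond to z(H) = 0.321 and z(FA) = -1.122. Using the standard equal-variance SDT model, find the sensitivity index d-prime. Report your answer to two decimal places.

d' = z(H) − z(FA) = 0.321 − (-1.122) = 1.443

d-prime = 1.44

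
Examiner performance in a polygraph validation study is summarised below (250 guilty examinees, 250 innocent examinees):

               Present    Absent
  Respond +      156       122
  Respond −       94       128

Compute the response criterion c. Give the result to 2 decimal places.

c = -0.14

H = 156/250 = 0.6240
FA = 122/250 = 0.4880
z(H) = 0.316
z(FA) = -0.030
c = −½·[z(H) + z(FA)] = −0.5 × (0.316 + (-0.030)) = -0.143
c < 0: the examiner has a liberal response bias.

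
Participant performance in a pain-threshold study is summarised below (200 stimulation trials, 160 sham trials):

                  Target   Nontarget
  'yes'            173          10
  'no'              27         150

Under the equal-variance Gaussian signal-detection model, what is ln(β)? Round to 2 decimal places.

H = 173/200 = 0.8650
FA = 10/160 = 0.0625
Φ⁻¹(H) = Φ⁻¹(0.8650) = 1.103
Φ⁻¹(FA) = Φ⁻¹(0.0625) = -1.534
ln β = −½·[z(H)² − z(FA)²] = −0.5 × (1.217 − 2.353) = 0.568

ln β = 0.57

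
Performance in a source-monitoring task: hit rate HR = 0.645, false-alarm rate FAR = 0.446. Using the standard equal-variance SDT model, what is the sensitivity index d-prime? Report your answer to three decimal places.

z(0.645) = 0.3719, z(0.446) = -0.1358
d' = z(H) − z(FA) = 0.3719 − (-0.1358) = 0.5077

d-prime = 0.508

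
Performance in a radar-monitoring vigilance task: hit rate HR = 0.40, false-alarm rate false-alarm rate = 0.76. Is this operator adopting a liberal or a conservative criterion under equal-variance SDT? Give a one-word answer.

z(H) = -0.253, z(FA) = 0.706
c = −½·(z(H) + z(FA)) = -0.2265
c < 0 → liberal criterion (biased toward responding “yes”).

liberal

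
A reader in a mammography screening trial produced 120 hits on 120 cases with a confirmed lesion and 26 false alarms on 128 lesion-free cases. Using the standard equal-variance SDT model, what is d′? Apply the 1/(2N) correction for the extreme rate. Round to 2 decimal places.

The hit rate is 120/120 = 1, so apply the 1/(2N) correction: H → 1 − 1/(2·120) = 0.99583.
z(H) = z(0.99583) = 2.638
z(FA) = z(0.20312) = -0.831
d' = 2.638 − (-0.831) = 3.469

d′ = 3.47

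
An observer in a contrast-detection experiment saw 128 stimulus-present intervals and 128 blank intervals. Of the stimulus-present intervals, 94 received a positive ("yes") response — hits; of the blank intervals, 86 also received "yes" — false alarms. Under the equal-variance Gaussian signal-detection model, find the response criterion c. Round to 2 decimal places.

c = -0.54

H = 94/128 = 0.7344
FA = 86/128 = 0.6719
Φ⁻¹(H) = 0.6262
Φ⁻¹(FA) = 0.4452
c = −½·[z(H) + z(FA)] = −0.5 × (0.6262 + 0.4452) = -0.5357
c < 0: the observer has a liberal response bias.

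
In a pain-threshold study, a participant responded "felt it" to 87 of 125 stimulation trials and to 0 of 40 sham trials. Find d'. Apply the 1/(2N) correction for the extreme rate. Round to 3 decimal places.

The false-alarm rate is 0/40 = 0, so apply the 1/(2N) correction: FA → 1/(2·40) = 0.01250.
z(H) = z(0.69600) = 0.5129
z(FA) = z(0.01250) = -2.2414
d' = 0.5129 − (-2.2414) = 2.7543

d' = 2.754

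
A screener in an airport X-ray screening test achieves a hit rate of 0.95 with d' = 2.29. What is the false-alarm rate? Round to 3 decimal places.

false-alarm rate = 0.259

z(hit rate) = z(0.95) = 1.6449
z(FA) = z(H) − d' = 1.6449 − 2.29 = -0.6451
false-alarm rate = Φ(-0.6451) = 0.2594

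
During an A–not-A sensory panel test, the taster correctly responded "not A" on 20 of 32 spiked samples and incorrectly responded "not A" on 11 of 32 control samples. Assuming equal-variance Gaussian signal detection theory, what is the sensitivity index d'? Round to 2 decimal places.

d' = 0.72

H = 20/32 = 0.6250
FA = 11/32 = 0.3438
Φ⁻¹(0.6250) = 0.3186, Φ⁻¹(0.3438) = -0.4021
d' = z(H) − z(FA) = 0.3186 − (-0.4021) = 0.7207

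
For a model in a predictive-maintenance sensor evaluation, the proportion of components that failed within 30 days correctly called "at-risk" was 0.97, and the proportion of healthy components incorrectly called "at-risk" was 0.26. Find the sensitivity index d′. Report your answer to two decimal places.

z(H) = 1.881
z(FA) = -0.643
d' = z(H) − z(FA) = 1.881 − (-0.643) = 2.524

d′ = 2.52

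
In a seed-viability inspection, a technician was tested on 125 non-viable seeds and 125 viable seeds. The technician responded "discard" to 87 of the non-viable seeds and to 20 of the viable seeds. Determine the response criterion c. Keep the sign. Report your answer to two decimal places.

c = 0.24

H = 87/125 = 0.6960
FA = 20/125 = 0.1600
z(H) = z(0.6960) = 0.513
z(FA) = z(0.1600) = -0.994
c = −½·[z(H) + z(FA)] = −0.5 × (0.513 + (-0.994)) = 0.2405
c > 0: the technician has a conservative response bias.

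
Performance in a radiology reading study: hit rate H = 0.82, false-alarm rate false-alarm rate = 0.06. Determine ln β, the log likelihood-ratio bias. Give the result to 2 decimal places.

ln β = 0.79

z(H) = z(0.82) = 0.915
z(FA) = z(0.06) = -1.555
ln β = −½·[z(H)² − z(FA)²] = −0.5 × (0.837 − 2.418) = 0.7905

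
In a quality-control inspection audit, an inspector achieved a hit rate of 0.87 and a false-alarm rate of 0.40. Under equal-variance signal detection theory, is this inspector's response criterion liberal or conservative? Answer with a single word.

z(H) = 1.126, z(FA) = -0.253
c = −½·(z(H) + z(FA)) = -0.4365
c < 0 → liberal criterion (biased toward responding “yes”).

liberal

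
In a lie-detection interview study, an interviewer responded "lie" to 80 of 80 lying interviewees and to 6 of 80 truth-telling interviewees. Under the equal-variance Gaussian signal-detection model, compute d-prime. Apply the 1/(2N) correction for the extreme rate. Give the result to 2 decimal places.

The hit rate is 80/80 = 1, so apply the 1/(2N) correction: H → 1 − 1/(2·80) = 0.99375.
z(H) = z(0.99375) = 2.498
z(FA) = z(0.07500) = -1.440
d' = 2.498 − (-1.440) = 3.938

d-prime = 3.94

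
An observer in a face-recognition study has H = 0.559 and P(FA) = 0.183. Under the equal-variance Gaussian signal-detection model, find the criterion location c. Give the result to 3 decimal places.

c = 0.378

Φ⁻¹(H) = Φ⁻¹(0.559) = 0.1484
Φ⁻¹(FA) = Φ⁻¹(0.183) = -0.9040
c = −½·[z(H) + z(FA)] = −0.5 × (0.1484 + (-0.9040)) = 0.3778
c > 0: the observer has a conservative response bias.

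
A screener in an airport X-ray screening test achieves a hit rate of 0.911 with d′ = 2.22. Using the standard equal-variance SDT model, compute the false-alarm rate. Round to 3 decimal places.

z(hit rate) = z(0.911) = 1.3469
z(FA) = z(H) − d' = 1.3469 − 2.22 = -0.8731
false-alarm rate = Φ(-0.8731) = 0.1913

false-alarm rate = 0.191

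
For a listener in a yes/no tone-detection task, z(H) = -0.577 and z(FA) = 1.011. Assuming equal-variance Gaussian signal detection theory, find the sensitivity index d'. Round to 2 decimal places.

d' = z(H) − z(FA) = -0.577 − 1.011 = -1.588

d' = -1.59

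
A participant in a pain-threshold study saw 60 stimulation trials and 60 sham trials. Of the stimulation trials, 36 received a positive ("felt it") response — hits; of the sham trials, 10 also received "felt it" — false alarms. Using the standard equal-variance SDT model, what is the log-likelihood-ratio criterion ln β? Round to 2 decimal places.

ln β = 0.44

H = 36/60 = 0.6000
FA = 10/60 = 0.1667
z(H) = z(0.6000) = 0.253
z(FA) = z(0.1667) = -0.967
ln β = −½·[z(H)² − z(FA)²] = −0.5 × (0.064 − 0.935) = 0.4355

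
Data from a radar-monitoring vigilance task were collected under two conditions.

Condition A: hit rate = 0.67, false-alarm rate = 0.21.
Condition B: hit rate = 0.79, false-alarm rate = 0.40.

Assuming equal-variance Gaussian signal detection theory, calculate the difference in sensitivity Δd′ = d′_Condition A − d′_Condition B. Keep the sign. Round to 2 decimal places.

Δd′ = 0.19

Condition A: z(0.67) = 0.440, z(0.21) = -0.806, d' = 1.246
Condition B: z(0.79) = 0.806, z(0.40) = -0.253, d' = 1.059
Δd' = d'_Condition A − d'_Condition B = 1.246 − 1.059 = 0.187
Condition A has the higher sensitivity.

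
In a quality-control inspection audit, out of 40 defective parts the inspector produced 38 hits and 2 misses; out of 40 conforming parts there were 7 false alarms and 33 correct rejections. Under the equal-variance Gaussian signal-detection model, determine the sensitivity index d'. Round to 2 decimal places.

H = 38/40 = 0.9500
FA = 7/40 = 0.1750
z(H) = 1.6449
z(FA) = -0.9346
d' = z(H) − z(FA) = 1.6449 − (-0.9346) = 2.5795

d' = 2.58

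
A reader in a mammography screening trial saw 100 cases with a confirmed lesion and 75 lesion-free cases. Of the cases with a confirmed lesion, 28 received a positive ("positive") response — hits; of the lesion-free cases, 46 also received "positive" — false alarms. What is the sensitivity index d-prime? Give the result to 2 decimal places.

H = 28/100 = 0.2800
FA = 46/75 = 0.6133
z(0.2800) = -0.583, z(0.6133) = 0.288
d' = z(H) − z(FA) = -0.583 − 0.288 = -0.871

d-prime = -0.87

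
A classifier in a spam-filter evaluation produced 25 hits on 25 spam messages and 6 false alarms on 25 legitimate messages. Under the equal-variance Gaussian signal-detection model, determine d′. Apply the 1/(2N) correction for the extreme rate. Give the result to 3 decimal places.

d′ = 2.760

The hit rate is 25/25 = 1, so apply the 1/(2N) correction: H → 1 − 1/(2·25) = 0.98000.
z(H) = z(0.98000) = 2.0537
z(FA) = z(0.24000) = -0.7063
d' = 2.0537 − (-0.7063) = 2.7600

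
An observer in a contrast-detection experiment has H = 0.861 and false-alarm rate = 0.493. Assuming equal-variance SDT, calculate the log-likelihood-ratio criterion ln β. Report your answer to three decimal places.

z(H) = 1.0848
z(FA) = -0.0175
ln β = −½·[z(H)² − z(FA)²] = −0.5 × (1.1768 − 0.0003) = -0.58825

ln β = -0.588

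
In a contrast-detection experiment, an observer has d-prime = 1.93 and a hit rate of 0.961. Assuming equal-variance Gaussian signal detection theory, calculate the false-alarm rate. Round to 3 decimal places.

false-alarm rate = 0.433

z(hit rate) = z(0.961) = 1.7624
z(FA) = z(H) − d' = 1.7624 − 1.93 = -0.1676
false-alarm rate = Φ(-0.1676) = 0.4334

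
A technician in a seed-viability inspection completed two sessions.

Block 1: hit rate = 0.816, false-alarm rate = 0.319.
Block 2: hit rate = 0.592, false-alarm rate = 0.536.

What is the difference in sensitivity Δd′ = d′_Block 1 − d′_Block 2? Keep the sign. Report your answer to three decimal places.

Δd′ = 1.228

Block 1: z(0.816) = 0.9002, z(0.319) = -0.4705, d' = 1.3707
Block 2: z(0.592) = 0.2327, z(0.536) = 0.0904, d' = 0.1423
Δd' = d'_Block 1 − d'_Block 2 = 1.3707 − 0.1423 = 1.2284
Block 1 has the higher sensitivity.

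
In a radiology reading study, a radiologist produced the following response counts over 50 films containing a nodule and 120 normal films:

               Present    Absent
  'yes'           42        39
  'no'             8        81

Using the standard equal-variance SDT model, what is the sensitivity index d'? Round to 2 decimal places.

H = 42/50 = 0.8400
FA = 39/120 = 0.3250
Φ⁻¹(H) = 0.994
Φ⁻¹(FA) = -0.454
d' = z(H) − z(FA) = 0.994 − (-0.454) = 1.448

d' = 1.45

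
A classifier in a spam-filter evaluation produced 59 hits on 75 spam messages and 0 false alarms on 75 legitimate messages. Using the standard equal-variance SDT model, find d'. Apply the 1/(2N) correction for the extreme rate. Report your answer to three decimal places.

d' = 3.270

The false-alarm rate is 0/75 = 0, so apply the 1/(2N) correction: FA → 1/(2·75) = 0.00667.
z(H) = z(0.78667) = 0.7949
z(FA) = z(0.00667) = -2.4746
d' = 0.7949 − (-2.4746) = 3.2695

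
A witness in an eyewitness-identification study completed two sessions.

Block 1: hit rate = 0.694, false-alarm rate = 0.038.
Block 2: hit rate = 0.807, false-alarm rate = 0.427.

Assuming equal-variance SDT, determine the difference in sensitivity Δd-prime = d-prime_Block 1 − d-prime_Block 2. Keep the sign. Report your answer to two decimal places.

Block 1: z(0.694) = 0.507, z(0.038) = -1.774, d' = 2.281
Block 2: z(0.807) = 0.867, z(0.427) = -0.184, d' = 1.051
Δd' = d'_Block 1 − d'_Block 2 = 2.281 − 1.051 = 1.230
Block 1 has the higher sensitivity.

Δd-prime = 1.23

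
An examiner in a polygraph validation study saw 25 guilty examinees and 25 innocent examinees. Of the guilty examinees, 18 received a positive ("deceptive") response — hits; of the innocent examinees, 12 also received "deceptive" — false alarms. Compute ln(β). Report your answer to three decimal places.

ln β = -0.169

H = 18/25 = 0.7200
FA = 12/25 = 0.4800
Φ⁻¹(0.7200) = 0.5828, Φ⁻¹(0.4800) = -0.0502
ln β = −½·[z(H)² − z(FA)²] = −0.5 × (0.3397 − 0.0025) = -0.1686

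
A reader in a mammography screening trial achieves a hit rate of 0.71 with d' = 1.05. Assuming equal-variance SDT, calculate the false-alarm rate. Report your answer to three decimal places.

z(hit rate) = z(0.71) = 0.5534
z(FA) = z(H) − d' = 0.5534 − 1.05 = -0.4966
false-alarm rate = Φ(-0.4966) = 0.3097

false-alarm rate = 0.310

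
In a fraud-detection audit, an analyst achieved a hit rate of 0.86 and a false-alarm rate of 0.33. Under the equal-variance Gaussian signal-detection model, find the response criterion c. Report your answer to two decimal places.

c = -0.32

z(0.86) = 1.0803, z(0.33) = -0.4399
c = −½·[z(H) + z(FA)] = −0.5 × (1.0803 + (-0.4399)) = -0.3202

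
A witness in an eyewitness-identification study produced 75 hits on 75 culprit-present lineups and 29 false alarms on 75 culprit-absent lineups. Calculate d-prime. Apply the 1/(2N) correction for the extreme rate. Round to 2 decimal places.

The hit rate is 75/75 = 1, so apply the 1/(2N) correction: H → 1 − 1/(2·75) = 0.99333.
z(H) = z(0.99333) = 2.475
z(FA) = z(0.38667) = -0.288
d' = 2.475 − (-0.288) = 2.763

d-prime = 2.76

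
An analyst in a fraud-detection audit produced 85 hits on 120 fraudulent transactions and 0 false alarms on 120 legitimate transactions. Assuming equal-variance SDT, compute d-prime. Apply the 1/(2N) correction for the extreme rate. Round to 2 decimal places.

d-prime = 3.19

The false-alarm rate is 0/120 = 0, so apply the 1/(2N) correction: FA → 1/(2·120) = 0.00417.
z(H) = z(0.70833) = 0.549
z(FA) = z(0.00417) = -2.638
d' = 0.549 − (-2.638) = 3.187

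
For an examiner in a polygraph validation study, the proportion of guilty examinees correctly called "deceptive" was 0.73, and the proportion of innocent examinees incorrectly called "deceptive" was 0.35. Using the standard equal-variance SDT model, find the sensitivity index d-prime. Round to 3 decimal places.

z(H) = z(0.73) = 0.6128
z(FA) = z(0.35) = -0.3853
d' = z(H) − z(FA) = 0.6128 − (-0.3853) = 0.9981

d-prime = 0.998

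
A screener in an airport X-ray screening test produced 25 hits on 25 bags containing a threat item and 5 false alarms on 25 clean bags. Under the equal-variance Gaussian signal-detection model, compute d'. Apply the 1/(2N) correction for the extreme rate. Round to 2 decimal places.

d' = 2.90

The hit rate is 25/25 = 1, so apply the 1/(2N) correction: H → 1 − 1/(2·25) = 0.98000.
z(H) = z(0.98000) = 2.054
z(FA) = z(0.20000) = -0.842
d' = 2.054 − (-0.842) = 2.896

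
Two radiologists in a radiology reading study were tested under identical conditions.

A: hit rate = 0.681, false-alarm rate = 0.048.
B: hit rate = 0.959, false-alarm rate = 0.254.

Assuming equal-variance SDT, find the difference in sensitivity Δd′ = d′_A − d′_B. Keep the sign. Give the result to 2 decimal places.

Δd′ = -0.27

A: z(0.681) = 0.470, z(0.048) = -1.665, d' = 2.135
B: z(0.959) = 1.739, z(0.254) = -0.662, d' = 2.401
Δd' = d'_A − d'_B = 2.135 − 2.401 = -0.266
B has the higher sensitivity.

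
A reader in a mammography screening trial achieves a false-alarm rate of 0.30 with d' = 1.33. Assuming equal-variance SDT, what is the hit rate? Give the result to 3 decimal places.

z(false-alarm rate) = z(0.30) = -0.5244
z(H) = z(FA) + d' = -0.5244 + 1.33 = 0.8056
hit rate = Φ(0.8056) = 0.7898

hit rate = 0.790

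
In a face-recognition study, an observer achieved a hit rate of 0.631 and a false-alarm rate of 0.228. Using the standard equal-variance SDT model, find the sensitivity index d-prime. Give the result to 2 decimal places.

Φ⁻¹(H) = 0.335
Φ⁻¹(FA) = -0.745
d' = z(H) − z(FA) = 0.335 − (-0.745) = 1.080

d-prime = 1.08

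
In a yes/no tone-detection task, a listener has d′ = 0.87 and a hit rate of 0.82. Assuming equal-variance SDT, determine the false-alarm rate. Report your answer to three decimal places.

false-alarm rate = 0.518

z(hit rate) = z(0.82) = 0.9154
z(FA) = z(H) − d' = 0.9154 − 0.87 = 0.0454
false-alarm rate = Φ(0.0454) = 0.5181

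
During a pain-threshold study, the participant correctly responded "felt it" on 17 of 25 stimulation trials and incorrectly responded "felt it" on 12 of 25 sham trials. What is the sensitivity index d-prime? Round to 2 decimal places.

d-prime = 0.52

H = 17/25 = 0.6800
FA = 12/25 = 0.4800
Φ⁻¹(H) = Φ⁻¹(0.6800) = 0.4677
Φ⁻¹(FA) = Φ⁻¹(0.4800) = -0.0502
d' = z(H) − z(FA) = 0.4677 − (-0.0502) = 0.5179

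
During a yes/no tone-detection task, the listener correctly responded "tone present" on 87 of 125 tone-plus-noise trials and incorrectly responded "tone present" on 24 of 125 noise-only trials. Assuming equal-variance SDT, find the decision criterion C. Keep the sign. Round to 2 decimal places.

H = 87/125 = 0.6960
FA = 24/125 = 0.1920
z(H) = z(0.6960) = 0.513
z(FA) = z(0.1920) = -0.871
c = −½·[z(H) + z(FA)] = −0.5 × (0.513 + (-0.871)) = 0.179
c > 0: the listener has a conservative response bias.

C = 0.18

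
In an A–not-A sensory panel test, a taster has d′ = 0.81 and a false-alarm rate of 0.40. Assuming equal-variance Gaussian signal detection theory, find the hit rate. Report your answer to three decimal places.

hit rate = 0.711

z(false-alarm rate) = z(0.40) = -0.2533
z(H) = z(FA) + d' = -0.2533 + 0.81 = 0.5567
hit rate = Φ(0.5567) = 0.7111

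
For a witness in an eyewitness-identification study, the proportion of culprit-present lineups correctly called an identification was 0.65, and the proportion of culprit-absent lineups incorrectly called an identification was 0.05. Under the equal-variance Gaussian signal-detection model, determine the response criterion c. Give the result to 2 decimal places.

z(H) = z(0.65) = 0.385
z(FA) = z(0.05) = -1.645
c = −½·[z(H) + z(FA)] = −0.5 × (0.385 + (-1.645)) = 0.630

c = 0.63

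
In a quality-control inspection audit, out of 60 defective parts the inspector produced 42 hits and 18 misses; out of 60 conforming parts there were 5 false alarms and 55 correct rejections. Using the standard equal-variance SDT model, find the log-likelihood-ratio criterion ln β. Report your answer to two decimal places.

H = 42/60 = 0.7000
FA = 5/60 = 0.0833
Φ⁻¹(H) = Φ⁻¹(0.7000) = 0.524
Φ⁻¹(FA) = Φ⁻¹(0.0833) = -1.383
ln β = −½·[z(H)² − z(FA)²] = −0.5 × (0.275 − 1.913) = 0.819

ln β = 0.82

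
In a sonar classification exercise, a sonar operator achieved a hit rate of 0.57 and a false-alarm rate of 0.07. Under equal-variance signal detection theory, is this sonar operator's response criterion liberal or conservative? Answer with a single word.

z(H) = 0.176, z(FA) = -1.476
c = −½·(z(H) + z(FA)) = 0.650
c > 0 → conservative criterion (biased toward responding “no”).

conservative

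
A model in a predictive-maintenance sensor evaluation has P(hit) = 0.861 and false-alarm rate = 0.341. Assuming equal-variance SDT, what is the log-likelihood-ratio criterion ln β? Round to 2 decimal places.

Φ⁻¹(H) = 1.085
Φ⁻¹(FA) = -0.410
ln β = −½·[z(H)² − z(FA)²] = −0.5 × (1.177 − 0.168) = -0.5045

ln β = -0.50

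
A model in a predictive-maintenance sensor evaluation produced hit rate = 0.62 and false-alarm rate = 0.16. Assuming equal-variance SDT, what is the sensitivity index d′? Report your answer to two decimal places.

d′ = 1.30

Φ⁻¹(0.62) = 0.305, Φ⁻¹(0.16) = -0.994
d' = z(H) − z(FA) = 0.305 − (-0.994) = 1.299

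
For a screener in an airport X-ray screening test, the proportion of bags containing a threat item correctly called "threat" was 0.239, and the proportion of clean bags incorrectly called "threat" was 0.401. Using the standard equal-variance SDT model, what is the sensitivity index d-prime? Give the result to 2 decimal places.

d-prime = -0.46

z(H) = -0.710
z(FA) = -0.251
d' = z(H) − z(FA) = -0.710 − (-0.251) = -0.459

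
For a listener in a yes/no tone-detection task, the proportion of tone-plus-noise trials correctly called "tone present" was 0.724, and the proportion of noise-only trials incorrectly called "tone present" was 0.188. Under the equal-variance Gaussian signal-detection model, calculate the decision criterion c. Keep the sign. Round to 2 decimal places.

c = 0.15

z(0.724) = 0.595, z(0.188) = -0.885
c = −½·[z(H) + z(FA)] = −0.5 × (0.595 + (-0.885)) = 0.145
c > 0: the listener has a conservative response bias.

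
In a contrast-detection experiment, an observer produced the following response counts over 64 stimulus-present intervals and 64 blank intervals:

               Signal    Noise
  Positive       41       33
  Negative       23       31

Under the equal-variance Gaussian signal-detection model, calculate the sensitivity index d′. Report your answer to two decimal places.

H = 41/64 = 0.6406
FA = 33/64 = 0.5156
z(H) = 0.360
z(FA) = 0.039
d' = z(H) − z(FA) = 0.360 − 0.039 = 0.321

d′ = 0.32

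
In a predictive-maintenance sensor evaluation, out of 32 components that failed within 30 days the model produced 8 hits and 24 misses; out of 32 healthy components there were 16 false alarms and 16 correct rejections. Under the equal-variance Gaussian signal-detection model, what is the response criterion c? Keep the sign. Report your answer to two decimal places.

H = 8/32 = 0.2500
FA = 16/32 = 0.5000
z(0.2500) = -0.674, z(0.5000) = 0.000
c = −½·[z(H) + z(FA)] = −0.5 × (-0.674 + 0.000) = 0.337

c = 0.34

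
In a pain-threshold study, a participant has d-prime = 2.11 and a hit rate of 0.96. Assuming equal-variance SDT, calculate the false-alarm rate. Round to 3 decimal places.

false-alarm rate = 0.360

z(hit rate) = z(0.96) = 1.7507
z(FA) = z(H) − d' = 1.7507 − 2.11 = -0.3593
false-alarm rate = Φ(-0.3593) = 0.3597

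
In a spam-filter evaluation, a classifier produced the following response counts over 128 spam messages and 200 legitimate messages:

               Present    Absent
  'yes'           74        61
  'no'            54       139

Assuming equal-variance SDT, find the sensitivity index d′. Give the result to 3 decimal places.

H = 74/128 = 0.5781
FA = 61/200 = 0.3050
Φ⁻¹(0.5781) = 0.1970, Φ⁻¹(0.3050) = -0.5101
d' = z(H) − z(FA) = 0.1970 − (-0.5101) = 0.7071

d′ = 0.707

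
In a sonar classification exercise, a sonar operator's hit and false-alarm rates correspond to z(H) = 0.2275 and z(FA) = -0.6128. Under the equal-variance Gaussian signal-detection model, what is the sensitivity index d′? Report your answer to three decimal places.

d′ = 0.840

d' = z(H) − z(FA) = 0.2275 − (-0.6128) = 0.8403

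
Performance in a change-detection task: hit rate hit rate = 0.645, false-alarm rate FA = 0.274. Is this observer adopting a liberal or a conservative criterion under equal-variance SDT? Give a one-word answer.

z(H) = 0.372, z(FA) = -0.601
c = −½·(z(H) + z(FA)) = 0.1145
c > 0 → conservative criterion (biased toward responding “no”).

conservative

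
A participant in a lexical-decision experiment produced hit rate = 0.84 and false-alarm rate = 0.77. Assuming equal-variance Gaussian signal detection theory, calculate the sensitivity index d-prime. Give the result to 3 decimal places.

d-prime = 0.256

z(H) = z(0.84) = 0.9945
z(FA) = z(0.77) = 0.7388
d' = z(H) − z(FA) = 0.9945 − 0.7388 = 0.2557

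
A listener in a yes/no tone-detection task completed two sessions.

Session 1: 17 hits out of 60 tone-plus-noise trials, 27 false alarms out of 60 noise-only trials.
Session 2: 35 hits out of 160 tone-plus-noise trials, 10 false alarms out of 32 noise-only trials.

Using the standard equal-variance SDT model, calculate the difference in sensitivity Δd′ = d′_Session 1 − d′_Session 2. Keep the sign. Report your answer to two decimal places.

Δd′ = -0.16

Session 1: z(0.2833) = -0.573, z(0.4500) = -0.126, d' = -0.447
Session 2: z(0.2188) = -0.776, z(0.3125) = -0.489, d' = -0.287
Δd' = d'_Session 1 − d'_Session 2 = -0.447 − (-0.287) = -0.160
Session 2 has the higher sensitivity.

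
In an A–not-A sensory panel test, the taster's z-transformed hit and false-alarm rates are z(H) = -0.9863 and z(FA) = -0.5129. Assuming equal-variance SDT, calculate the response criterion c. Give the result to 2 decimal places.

c = −½·[z(H) + z(FA)] = −½·(-0.9863 + (-0.5129)) = 0.7496
c > 0: the taster has a conservative response bias.

c = 0.75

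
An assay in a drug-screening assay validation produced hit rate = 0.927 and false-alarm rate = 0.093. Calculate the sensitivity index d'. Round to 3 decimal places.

d' = 2.776

z(0.927) = 1.4538, z(0.093) = -1.3225
d' = z(H) − z(FA) = 1.4538 − (-1.3225) = 2.7763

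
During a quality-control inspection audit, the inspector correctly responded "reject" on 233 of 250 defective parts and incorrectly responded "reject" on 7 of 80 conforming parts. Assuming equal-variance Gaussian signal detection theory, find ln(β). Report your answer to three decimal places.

H = 233/250 = 0.9320
FA = 7/80 = 0.0875
z(H) = z(0.9320) = 1.4909
z(FA) = z(0.0875) = -1.3563
ln β = −½·[z(H)² − z(FA)²] = −0.5 × (2.2228 − 1.8395) = -0.19165

ln β = -0.192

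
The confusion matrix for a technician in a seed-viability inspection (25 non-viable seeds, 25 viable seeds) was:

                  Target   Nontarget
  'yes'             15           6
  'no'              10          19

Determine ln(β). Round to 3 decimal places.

H = 15/25 = 0.6000
FA = 6/25 = 0.2400
z(H) = z(0.6000) = 0.2533
z(FA) = z(0.2400) = -0.7063
ln β = −½·[z(H)² − z(FA)²] = −0.5 × (0.0642 − 0.4989) = 0.21735

ln β = 0.217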